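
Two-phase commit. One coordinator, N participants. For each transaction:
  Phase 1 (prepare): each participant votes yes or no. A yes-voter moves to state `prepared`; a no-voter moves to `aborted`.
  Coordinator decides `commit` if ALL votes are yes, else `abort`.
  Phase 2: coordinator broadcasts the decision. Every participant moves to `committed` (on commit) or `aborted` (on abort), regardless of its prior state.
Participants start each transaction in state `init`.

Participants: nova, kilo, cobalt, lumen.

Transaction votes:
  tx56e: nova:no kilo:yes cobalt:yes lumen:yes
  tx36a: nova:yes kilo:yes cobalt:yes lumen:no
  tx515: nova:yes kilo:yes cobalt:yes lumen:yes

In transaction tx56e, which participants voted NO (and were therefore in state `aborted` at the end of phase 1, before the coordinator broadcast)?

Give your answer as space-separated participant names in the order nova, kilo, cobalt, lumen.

Answer: nova

Derivation:
Txn tx56e phase 1: nova no -> aborted; kilo yes -> prepared; cobalt yes -> prepared; lumen yes -> prepared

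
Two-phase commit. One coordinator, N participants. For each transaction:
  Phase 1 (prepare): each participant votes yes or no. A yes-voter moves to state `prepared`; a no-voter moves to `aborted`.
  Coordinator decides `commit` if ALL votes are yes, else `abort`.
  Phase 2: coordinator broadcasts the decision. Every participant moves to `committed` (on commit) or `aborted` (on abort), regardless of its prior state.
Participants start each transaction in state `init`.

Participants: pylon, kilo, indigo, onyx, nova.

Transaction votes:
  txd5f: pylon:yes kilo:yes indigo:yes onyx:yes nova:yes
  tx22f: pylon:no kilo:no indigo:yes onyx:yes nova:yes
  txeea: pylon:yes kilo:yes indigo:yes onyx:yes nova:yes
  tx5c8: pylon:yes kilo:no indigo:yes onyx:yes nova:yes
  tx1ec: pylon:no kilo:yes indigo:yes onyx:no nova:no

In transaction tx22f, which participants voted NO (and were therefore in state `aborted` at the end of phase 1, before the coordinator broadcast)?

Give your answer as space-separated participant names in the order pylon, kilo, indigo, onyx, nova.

Answer: pylon kilo

Derivation:
Txn tx22f phase 1: pylon no -> aborted; kilo no -> aborted; indigo yes -> prepared; onyx yes -> prepared; nova yes -> prepared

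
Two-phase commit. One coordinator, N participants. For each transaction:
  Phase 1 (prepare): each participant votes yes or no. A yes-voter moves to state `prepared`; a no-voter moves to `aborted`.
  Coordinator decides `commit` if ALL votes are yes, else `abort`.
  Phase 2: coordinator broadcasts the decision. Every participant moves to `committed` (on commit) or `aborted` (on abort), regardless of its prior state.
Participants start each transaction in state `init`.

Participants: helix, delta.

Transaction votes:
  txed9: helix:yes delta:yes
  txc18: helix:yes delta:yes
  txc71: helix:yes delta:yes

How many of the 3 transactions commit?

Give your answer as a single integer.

txed9: all yes -> commit (commits=1)
txc18: all yes -> commit (commits=2)
txc71: all yes -> commit (commits=3)

Answer: 3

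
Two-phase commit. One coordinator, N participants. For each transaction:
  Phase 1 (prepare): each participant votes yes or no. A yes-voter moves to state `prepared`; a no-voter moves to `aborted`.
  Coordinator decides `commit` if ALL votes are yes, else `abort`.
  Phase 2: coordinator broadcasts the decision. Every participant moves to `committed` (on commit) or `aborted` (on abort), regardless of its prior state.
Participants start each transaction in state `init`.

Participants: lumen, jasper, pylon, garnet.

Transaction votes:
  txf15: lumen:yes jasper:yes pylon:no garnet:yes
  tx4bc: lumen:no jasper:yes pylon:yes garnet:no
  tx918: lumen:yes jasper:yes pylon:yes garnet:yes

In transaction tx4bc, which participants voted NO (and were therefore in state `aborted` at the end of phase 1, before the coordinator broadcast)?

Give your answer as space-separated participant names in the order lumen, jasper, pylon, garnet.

Answer: lumen garnet

Derivation:
Txn tx4bc phase 1: lumen no -> aborted; jasper yes -> prepared; pylon yes -> prepared; garnet no -> aborted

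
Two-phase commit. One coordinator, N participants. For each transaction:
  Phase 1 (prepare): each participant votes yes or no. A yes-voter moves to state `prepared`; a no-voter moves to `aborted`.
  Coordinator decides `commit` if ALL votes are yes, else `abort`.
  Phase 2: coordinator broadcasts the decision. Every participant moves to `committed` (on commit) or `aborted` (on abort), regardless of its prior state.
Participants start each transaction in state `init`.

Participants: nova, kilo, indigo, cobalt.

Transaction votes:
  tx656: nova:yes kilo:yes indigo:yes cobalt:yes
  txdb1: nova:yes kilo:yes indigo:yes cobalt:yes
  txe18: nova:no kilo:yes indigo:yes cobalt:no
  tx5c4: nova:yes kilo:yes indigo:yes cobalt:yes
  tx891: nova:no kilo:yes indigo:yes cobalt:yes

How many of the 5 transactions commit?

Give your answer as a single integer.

Answer: 3

Derivation:
tx656: all yes -> commit (commits=1)
txdb1: all yes -> commit (commits=2)
txe18: no from nova, cobalt -> abort (commits=2)
tx5c4: all yes -> commit (commits=3)
tx891: no from nova -> abort (commits=3)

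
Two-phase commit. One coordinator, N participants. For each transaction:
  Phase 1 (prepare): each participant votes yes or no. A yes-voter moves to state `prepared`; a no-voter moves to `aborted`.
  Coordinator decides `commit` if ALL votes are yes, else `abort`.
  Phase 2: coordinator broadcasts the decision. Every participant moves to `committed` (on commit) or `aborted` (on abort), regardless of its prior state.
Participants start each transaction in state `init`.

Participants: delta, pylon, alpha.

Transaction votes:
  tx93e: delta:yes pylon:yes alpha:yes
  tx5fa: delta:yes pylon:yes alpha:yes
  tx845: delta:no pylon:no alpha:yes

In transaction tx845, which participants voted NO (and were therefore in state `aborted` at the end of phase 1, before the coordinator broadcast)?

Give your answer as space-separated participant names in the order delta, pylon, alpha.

Answer: delta pylon

Derivation:
Txn tx845 phase 1: delta no -> aborted; pylon no -> aborted; alpha yes -> prepared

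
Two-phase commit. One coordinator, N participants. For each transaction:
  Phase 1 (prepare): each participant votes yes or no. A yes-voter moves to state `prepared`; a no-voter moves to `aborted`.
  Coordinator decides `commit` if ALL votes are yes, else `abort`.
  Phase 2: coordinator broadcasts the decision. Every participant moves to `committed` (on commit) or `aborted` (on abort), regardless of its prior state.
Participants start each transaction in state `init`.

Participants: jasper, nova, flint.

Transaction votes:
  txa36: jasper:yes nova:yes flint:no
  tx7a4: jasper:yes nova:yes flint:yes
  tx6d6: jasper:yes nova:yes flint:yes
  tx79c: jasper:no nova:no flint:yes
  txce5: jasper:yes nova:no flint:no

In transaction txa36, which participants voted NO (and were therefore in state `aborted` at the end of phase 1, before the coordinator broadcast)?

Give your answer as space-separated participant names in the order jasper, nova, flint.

Answer: flint

Derivation:
Txn txa36 phase 1: jasper yes -> prepared; nova yes -> prepared; flint no -> aborted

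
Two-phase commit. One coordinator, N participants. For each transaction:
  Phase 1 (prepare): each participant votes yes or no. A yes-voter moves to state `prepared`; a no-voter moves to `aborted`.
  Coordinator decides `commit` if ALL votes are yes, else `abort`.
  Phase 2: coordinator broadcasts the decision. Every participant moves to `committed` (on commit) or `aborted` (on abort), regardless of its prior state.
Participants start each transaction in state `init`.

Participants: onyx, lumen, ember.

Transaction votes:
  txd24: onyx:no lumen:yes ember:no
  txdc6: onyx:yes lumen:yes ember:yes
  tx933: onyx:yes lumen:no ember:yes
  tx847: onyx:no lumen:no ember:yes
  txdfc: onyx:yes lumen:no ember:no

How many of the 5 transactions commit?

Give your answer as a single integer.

txd24: no from onyx, ember -> abort (commits=0)
txdc6: all yes -> commit (commits=1)
tx933: no from lumen -> abort (commits=1)
tx847: no from onyx, lumen -> abort (commits=1)
txdfc: no from lumen, ember -> abort (commits=1)

Answer: 1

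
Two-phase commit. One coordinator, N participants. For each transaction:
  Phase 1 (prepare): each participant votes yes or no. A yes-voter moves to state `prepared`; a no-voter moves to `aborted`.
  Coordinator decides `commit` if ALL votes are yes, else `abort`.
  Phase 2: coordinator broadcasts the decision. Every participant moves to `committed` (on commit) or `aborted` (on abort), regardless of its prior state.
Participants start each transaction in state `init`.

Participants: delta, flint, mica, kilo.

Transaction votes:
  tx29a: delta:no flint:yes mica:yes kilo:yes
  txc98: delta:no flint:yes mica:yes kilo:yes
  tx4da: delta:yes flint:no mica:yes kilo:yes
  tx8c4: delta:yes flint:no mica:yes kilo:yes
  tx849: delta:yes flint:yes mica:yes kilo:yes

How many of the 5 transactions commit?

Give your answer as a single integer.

Answer: 1

Derivation:
tx29a: no from delta -> abort (commits=0)
txc98: no from delta -> abort (commits=0)
tx4da: no from flint -> abort (commits=0)
tx8c4: no from flint -> abort (commits=0)
tx849: all yes -> commit (commits=1)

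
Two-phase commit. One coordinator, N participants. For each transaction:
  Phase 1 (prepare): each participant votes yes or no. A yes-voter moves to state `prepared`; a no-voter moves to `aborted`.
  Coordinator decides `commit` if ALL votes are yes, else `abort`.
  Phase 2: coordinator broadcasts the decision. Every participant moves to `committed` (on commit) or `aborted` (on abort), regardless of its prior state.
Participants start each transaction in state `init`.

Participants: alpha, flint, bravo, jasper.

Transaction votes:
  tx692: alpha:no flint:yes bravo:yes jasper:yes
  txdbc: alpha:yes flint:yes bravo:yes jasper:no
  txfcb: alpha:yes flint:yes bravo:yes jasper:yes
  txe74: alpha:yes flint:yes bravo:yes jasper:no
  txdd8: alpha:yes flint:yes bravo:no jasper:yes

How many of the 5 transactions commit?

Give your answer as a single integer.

Answer: 1

Derivation:
tx692: no from alpha -> abort (commits=0)
txdbc: no from jasper -> abort (commits=0)
txfcb: all yes -> commit (commits=1)
txe74: no from jasper -> abort (commits=1)
txdd8: no from bravo -> abort (commits=1)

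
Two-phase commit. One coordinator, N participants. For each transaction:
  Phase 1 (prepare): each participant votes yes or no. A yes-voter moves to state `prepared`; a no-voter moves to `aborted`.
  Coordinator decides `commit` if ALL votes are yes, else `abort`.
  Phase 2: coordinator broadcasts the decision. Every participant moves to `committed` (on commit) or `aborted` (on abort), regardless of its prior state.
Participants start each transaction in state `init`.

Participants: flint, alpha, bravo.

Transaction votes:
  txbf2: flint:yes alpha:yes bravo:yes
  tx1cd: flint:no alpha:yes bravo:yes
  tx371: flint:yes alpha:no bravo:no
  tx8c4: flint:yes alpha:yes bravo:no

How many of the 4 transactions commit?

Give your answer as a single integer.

Answer: 1

Derivation:
txbf2: all yes -> commit (commits=1)
tx1cd: no from flint -> abort (commits=1)
tx371: no from alpha, bravo -> abort (commits=1)
tx8c4: no from bravo -> abort (commits=1)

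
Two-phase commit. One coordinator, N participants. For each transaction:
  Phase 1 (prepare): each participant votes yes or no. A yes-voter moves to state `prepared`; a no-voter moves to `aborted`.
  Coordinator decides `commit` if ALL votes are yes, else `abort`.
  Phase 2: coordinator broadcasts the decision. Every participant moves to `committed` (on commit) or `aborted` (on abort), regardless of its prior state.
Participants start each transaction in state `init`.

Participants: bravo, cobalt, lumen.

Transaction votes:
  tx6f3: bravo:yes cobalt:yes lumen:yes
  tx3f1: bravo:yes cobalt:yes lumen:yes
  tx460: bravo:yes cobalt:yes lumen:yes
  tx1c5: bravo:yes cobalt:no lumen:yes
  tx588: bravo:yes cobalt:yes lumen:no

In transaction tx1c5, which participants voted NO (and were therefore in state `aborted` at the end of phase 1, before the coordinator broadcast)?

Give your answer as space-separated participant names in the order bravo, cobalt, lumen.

Answer: cobalt

Derivation:
Txn tx1c5 phase 1: bravo yes -> prepared; cobalt no -> aborted; lumen yes -> prepared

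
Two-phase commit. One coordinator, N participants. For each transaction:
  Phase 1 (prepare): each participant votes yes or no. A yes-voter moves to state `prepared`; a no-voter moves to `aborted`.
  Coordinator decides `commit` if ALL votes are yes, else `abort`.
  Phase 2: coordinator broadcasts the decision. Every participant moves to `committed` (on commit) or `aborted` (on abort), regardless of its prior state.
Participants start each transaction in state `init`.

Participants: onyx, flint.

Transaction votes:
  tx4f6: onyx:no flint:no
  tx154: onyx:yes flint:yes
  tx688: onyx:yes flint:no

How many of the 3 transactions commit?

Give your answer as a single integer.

tx4f6: no from onyx, flint -> abort (commits=0)
tx154: all yes -> commit (commits=1)
tx688: no from flint -> abort (commits=1)

Answer: 1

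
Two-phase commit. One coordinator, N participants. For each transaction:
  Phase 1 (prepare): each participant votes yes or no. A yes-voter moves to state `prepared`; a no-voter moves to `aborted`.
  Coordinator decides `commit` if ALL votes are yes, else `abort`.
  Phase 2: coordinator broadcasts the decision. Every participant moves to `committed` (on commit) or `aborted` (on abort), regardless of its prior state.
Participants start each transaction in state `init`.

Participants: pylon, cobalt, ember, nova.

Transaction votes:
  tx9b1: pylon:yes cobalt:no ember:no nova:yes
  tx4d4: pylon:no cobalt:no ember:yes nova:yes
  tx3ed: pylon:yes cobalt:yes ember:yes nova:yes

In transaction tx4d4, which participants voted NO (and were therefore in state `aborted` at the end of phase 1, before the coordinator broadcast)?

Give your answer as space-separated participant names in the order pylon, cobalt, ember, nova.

Txn tx4d4 phase 1: pylon no -> aborted; cobalt no -> aborted; ember yes -> prepared; nova yes -> prepared

Answer: pylon cobalt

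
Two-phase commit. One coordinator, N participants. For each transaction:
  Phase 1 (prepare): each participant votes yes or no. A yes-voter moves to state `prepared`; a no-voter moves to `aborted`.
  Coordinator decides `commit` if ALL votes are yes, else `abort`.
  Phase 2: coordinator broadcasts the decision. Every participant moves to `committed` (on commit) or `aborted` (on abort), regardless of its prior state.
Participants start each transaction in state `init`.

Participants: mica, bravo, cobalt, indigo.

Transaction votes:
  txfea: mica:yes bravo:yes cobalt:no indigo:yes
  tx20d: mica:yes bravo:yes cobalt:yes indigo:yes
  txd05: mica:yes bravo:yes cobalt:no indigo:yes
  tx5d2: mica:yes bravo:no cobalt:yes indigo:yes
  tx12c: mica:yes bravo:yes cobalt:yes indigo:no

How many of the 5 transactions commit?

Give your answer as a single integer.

Answer: 1

Derivation:
txfea: no from cobalt -> abort (commits=0)
tx20d: all yes -> commit (commits=1)
txd05: no from cobalt -> abort (commits=1)
tx5d2: no from bravo -> abort (commits=1)
tx12c: no from indigo -> abort (commits=1)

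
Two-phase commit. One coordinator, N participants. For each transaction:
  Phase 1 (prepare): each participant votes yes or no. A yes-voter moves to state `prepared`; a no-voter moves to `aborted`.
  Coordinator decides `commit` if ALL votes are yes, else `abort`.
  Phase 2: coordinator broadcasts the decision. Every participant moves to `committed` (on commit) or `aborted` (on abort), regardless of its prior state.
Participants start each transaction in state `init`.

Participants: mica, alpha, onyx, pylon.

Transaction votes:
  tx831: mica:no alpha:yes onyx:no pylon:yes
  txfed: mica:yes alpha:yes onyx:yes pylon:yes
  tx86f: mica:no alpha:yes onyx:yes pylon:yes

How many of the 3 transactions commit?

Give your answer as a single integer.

tx831: no from mica, onyx -> abort (commits=0)
txfed: all yes -> commit (commits=1)
tx86f: no from mica -> abort (commits=1)

Answer: 1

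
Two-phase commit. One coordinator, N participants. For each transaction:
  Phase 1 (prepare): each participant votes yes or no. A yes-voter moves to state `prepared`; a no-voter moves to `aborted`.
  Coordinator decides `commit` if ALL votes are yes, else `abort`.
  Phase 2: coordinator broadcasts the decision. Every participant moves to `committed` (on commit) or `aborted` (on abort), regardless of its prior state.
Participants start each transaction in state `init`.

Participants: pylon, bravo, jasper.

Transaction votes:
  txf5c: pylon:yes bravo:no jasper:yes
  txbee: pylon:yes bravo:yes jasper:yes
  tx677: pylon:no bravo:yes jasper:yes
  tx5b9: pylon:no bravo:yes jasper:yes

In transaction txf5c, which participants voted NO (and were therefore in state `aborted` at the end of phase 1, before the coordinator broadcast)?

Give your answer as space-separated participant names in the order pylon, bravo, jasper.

Txn txf5c phase 1: pylon yes -> prepared; bravo no -> aborted; jasper yes -> prepared

Answer: bravo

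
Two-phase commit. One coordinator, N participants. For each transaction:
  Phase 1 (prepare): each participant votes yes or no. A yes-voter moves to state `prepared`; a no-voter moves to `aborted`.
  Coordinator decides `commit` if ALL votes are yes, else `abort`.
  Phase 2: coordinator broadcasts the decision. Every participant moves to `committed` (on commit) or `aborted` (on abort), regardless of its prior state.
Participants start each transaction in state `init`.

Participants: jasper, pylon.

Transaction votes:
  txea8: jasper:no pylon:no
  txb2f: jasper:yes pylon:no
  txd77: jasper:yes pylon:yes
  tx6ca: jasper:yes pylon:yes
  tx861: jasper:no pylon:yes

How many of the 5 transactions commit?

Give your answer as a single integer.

Answer: 2

Derivation:
txea8: no from jasper, pylon -> abort (commits=0)
txb2f: no from pylon -> abort (commits=0)
txd77: all yes -> commit (commits=1)
tx6ca: all yes -> commit (commits=2)
tx861: no from jasper -> abort (commits=2)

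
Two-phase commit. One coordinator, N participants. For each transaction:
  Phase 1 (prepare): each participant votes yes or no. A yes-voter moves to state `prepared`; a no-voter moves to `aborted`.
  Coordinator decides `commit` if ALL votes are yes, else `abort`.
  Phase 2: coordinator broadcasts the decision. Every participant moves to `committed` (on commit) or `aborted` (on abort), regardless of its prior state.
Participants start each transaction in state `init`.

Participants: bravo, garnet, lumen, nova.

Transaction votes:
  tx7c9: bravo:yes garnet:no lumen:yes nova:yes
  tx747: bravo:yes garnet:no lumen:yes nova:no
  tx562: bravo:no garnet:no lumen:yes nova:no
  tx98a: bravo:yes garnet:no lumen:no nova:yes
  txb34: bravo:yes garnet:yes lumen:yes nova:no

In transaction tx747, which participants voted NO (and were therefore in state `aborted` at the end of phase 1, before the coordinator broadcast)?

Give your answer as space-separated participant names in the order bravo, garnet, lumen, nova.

Answer: garnet nova

Derivation:
Txn tx747 phase 1: bravo yes -> prepared; garnet no -> aborted; lumen yes -> prepared; nova no -> aborted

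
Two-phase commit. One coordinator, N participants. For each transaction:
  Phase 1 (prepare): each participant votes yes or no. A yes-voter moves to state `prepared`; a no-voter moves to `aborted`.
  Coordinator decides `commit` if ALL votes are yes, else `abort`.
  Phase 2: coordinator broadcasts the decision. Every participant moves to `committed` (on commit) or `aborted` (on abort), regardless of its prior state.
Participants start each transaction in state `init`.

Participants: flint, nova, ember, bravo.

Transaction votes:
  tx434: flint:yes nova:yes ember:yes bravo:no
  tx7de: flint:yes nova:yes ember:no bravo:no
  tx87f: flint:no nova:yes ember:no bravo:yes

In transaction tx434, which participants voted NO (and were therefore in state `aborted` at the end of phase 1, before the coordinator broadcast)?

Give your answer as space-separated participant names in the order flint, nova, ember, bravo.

Txn tx434 phase 1: flint yes -> prepared; nova yes -> prepared; ember yes -> prepared; bravo no -> aborted

Answer: bravo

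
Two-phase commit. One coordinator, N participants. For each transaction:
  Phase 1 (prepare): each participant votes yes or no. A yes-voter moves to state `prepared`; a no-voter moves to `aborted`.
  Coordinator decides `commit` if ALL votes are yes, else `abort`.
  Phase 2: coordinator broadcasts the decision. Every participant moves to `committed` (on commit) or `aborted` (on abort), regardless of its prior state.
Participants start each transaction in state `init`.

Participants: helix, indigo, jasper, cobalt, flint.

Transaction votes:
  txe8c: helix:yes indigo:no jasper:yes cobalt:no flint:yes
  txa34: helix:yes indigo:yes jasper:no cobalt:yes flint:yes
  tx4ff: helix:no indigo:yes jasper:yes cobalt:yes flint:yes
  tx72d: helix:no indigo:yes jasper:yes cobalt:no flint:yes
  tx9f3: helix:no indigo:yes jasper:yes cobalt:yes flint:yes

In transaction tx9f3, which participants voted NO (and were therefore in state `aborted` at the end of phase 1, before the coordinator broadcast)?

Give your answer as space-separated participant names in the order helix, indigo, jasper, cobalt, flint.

Answer: helix

Derivation:
Txn tx9f3 phase 1: helix no -> aborted; indigo yes -> prepared; jasper yes -> prepared; cobalt yes -> prepared; flint yes -> prepared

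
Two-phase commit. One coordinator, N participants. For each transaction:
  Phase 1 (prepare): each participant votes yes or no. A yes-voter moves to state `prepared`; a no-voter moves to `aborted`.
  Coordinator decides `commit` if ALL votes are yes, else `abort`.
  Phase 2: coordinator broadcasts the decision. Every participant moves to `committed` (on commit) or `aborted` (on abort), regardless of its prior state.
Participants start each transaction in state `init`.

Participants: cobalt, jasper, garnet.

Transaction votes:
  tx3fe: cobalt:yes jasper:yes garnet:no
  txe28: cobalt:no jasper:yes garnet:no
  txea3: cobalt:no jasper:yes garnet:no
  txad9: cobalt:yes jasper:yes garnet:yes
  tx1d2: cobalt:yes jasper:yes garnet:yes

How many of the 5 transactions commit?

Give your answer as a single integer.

tx3fe: no from garnet -> abort (commits=0)
txe28: no from cobalt, garnet -> abort (commits=0)
txea3: no from cobalt, garnet -> abort (commits=0)
txad9: all yes -> commit (commits=1)
tx1d2: all yes -> commit (commits=2)

Answer: 2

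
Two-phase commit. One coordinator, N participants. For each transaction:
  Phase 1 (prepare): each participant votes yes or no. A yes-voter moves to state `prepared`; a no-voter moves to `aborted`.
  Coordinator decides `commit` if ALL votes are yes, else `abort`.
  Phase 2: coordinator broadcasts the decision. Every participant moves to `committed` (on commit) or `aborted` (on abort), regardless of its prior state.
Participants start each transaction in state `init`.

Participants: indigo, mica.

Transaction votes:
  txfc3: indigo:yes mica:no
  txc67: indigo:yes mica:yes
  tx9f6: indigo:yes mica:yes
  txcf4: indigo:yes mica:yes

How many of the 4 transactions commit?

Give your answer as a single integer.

Answer: 3

Derivation:
txfc3: no from mica -> abort (commits=0)
txc67: all yes -> commit (commits=1)
tx9f6: all yes -> commit (commits=2)
txcf4: all yes -> commit (commits=3)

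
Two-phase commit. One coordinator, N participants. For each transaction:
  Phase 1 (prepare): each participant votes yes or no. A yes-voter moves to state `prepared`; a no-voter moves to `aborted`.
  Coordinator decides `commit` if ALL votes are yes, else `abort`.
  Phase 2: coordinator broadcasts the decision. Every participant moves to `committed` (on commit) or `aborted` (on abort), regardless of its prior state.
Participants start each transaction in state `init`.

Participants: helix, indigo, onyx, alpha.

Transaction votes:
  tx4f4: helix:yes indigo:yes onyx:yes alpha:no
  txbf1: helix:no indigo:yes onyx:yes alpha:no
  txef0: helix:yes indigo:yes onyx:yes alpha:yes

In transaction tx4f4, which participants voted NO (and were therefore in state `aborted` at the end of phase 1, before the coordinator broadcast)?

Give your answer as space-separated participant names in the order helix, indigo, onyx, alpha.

Answer: alpha

Derivation:
Txn tx4f4 phase 1: helix yes -> prepared; indigo yes -> prepared; onyx yes -> prepared; alpha no -> aborted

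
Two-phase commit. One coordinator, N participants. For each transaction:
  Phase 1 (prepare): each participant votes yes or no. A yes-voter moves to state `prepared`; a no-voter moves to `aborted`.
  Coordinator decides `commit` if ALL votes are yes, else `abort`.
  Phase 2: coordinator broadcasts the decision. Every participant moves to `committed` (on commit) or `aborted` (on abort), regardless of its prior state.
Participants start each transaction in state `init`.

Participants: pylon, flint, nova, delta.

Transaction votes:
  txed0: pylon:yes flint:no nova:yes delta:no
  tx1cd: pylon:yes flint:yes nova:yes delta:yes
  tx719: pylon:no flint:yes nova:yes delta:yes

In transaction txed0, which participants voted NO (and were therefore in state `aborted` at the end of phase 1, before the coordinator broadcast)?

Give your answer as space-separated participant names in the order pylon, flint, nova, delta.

Txn txed0 phase 1: pylon yes -> prepared; flint no -> aborted; nova yes -> prepared; delta no -> aborted

Answer: flint delta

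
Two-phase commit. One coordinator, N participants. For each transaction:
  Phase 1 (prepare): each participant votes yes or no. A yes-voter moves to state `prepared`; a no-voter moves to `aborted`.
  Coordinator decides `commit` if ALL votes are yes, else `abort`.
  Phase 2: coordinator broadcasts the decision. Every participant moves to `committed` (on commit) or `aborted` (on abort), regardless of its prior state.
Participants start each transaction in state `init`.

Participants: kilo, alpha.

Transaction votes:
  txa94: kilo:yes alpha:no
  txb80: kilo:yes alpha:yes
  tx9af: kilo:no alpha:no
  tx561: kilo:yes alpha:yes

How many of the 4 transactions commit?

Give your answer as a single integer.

Answer: 2

Derivation:
txa94: no from alpha -> abort (commits=0)
txb80: all yes -> commit (commits=1)
tx9af: no from kilo, alpha -> abort (commits=1)
tx561: all yes -> commit (commits=2)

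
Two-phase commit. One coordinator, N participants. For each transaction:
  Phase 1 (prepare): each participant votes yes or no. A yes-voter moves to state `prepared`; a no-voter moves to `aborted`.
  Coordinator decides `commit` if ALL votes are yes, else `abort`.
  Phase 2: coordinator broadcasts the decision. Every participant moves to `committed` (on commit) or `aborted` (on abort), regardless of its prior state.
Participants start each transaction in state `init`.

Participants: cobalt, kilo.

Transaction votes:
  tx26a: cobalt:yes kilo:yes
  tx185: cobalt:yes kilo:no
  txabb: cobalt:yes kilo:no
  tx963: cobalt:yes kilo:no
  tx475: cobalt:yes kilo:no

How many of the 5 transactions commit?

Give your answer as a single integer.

Answer: 1

Derivation:
tx26a: all yes -> commit (commits=1)
tx185: no from kilo -> abort (commits=1)
txabb: no from kilo -> abort (commits=1)
tx963: no from kilo -> abort (commits=1)
tx475: no from kilo -> abort (commits=1)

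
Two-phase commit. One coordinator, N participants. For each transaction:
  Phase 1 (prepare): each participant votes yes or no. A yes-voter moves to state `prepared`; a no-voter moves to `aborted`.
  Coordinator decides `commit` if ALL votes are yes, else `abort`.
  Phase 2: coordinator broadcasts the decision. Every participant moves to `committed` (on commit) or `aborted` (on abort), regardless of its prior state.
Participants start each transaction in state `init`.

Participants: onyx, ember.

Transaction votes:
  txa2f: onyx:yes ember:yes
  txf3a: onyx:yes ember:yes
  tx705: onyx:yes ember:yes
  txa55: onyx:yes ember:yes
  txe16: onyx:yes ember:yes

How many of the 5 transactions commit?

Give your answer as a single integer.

Answer: 5

Derivation:
txa2f: all yes -> commit (commits=1)
txf3a: all yes -> commit (commits=2)
tx705: all yes -> commit (commits=3)
txa55: all yes -> commit (commits=4)
txe16: all yes -> commit (commits=5)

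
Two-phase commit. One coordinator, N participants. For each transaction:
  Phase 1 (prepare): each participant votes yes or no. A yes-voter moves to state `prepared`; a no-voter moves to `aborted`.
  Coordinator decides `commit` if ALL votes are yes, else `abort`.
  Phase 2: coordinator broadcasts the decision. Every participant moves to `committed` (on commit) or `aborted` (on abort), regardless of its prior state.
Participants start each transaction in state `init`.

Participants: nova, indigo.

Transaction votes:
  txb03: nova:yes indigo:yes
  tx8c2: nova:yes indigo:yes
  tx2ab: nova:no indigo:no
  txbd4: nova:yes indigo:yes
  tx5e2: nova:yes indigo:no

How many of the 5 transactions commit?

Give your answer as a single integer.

Answer: 3

Derivation:
txb03: all yes -> commit (commits=1)
tx8c2: all yes -> commit (commits=2)
tx2ab: no from nova, indigo -> abort (commits=2)
txbd4: all yes -> commit (commits=3)
tx5e2: no from indigo -> abort (commits=3)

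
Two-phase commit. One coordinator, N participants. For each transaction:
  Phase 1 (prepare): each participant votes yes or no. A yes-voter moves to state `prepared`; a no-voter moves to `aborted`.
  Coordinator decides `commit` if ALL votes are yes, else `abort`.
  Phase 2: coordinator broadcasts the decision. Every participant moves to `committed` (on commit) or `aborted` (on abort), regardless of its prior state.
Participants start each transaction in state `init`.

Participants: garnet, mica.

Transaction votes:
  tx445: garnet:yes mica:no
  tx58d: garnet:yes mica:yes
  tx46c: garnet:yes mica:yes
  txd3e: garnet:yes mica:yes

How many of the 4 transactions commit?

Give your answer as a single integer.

tx445: no from mica -> abort (commits=0)
tx58d: all yes -> commit (commits=1)
tx46c: all yes -> commit (commits=2)
txd3e: all yes -> commit (commits=3)

Answer: 3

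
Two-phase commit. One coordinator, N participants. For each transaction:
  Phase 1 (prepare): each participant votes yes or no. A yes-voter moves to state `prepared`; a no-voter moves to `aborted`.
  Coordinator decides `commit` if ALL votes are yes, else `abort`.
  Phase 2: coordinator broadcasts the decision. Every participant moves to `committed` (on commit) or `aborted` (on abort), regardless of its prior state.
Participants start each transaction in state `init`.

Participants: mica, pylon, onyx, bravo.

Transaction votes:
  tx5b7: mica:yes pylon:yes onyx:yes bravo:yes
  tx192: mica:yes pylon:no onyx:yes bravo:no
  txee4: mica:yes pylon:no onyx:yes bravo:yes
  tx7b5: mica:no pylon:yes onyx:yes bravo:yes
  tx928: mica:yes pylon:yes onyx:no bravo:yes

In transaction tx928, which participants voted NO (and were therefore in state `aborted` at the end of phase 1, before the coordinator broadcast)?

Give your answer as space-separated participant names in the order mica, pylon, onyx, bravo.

Txn tx928 phase 1: mica yes -> prepared; pylon yes -> prepared; onyx no -> aborted; bravo yes -> prepared

Answer: onyx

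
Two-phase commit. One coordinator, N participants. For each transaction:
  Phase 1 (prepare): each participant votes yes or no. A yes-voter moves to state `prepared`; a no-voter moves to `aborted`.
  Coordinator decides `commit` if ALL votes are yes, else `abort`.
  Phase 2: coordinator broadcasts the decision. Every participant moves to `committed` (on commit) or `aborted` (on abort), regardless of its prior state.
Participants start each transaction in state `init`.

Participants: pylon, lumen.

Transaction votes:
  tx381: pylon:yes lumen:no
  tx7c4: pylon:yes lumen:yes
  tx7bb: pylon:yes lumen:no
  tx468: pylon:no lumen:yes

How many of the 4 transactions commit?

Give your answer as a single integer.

Answer: 1

Derivation:
tx381: no from lumen -> abort (commits=0)
tx7c4: all yes -> commit (commits=1)
tx7bb: no from lumen -> abort (commits=1)
tx468: no from pylon -> abort (commits=1)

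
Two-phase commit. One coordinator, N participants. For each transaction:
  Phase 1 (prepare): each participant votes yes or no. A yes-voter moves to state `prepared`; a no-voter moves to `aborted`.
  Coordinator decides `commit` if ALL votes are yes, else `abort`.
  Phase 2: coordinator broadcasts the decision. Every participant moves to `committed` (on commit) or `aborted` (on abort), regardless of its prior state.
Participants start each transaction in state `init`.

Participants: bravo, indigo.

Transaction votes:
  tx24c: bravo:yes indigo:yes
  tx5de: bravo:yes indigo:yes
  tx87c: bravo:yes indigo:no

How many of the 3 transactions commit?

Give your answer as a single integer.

Answer: 2

Derivation:
tx24c: all yes -> commit (commits=1)
tx5de: all yes -> commit (commits=2)
tx87c: no from indigo -> abort (commits=2)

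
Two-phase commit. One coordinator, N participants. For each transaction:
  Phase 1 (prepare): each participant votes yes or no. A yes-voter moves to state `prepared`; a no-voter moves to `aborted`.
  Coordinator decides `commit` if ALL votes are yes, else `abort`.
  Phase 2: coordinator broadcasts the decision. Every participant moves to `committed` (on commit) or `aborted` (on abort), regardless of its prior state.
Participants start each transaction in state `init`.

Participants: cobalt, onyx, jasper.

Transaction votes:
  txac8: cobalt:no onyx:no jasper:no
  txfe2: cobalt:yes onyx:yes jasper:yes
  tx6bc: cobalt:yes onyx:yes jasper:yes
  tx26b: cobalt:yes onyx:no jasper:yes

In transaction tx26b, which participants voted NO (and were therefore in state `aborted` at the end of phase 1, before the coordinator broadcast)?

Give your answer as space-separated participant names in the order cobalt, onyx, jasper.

Txn tx26b phase 1: cobalt yes -> prepared; onyx no -> aborted; jasper yes -> prepared

Answer: onyx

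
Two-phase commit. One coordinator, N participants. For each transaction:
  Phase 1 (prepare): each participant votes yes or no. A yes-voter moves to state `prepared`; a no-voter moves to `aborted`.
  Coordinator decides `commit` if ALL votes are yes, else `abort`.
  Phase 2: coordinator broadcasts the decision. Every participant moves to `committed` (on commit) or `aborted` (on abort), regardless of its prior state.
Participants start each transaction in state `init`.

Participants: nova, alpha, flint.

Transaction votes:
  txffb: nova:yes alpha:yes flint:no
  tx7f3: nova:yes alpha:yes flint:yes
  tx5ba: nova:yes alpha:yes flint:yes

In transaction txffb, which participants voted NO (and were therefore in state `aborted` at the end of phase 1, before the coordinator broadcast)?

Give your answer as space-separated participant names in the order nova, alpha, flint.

Txn txffb phase 1: nova yes -> prepared; alpha yes -> prepared; flint no -> aborted

Answer: flint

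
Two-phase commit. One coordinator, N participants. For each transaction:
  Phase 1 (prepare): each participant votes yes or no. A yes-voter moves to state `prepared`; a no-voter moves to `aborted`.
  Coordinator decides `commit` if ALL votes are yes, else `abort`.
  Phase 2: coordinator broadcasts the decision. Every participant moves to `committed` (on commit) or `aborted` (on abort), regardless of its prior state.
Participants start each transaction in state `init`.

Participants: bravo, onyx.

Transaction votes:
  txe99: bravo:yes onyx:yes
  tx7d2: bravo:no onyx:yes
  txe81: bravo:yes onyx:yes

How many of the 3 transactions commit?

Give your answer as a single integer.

Answer: 2

Derivation:
txe99: all yes -> commit (commits=1)
tx7d2: no from bravo -> abort (commits=1)
txe81: all yes -> commit (commits=2)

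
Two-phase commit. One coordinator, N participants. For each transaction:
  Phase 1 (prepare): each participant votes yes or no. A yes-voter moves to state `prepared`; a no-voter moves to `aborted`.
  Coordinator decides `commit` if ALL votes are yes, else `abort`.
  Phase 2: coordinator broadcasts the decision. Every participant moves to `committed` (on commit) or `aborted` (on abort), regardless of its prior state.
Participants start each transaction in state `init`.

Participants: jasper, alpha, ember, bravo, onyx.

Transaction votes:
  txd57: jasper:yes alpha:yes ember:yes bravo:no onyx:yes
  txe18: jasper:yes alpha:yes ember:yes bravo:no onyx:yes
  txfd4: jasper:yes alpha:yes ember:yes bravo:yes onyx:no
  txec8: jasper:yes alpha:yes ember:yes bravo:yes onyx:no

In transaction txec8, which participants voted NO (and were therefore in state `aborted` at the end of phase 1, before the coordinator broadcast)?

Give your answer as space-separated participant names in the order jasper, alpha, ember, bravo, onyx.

Txn txec8 phase 1: jasper yes -> prepared; alpha yes -> prepared; ember yes -> prepared; bravo yes -> prepared; onyx no -> aborted

Answer: onyx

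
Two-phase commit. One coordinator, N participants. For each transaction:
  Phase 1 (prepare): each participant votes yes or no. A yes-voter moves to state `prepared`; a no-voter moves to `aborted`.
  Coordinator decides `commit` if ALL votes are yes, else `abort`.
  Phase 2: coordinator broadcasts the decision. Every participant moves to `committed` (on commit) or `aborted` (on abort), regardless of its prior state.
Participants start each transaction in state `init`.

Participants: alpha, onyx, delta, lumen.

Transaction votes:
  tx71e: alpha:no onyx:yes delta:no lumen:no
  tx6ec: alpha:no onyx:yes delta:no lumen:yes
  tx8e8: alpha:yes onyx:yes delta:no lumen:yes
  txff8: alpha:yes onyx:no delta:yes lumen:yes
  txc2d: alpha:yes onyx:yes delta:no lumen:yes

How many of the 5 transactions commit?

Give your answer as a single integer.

tx71e: no from alpha, delta, lumen -> abort (commits=0)
tx6ec: no from alpha, delta -> abort (commits=0)
tx8e8: no from delta -> abort (commits=0)
txff8: no from onyx -> abort (commits=0)
txc2d: no from delta -> abort (commits=0)

Answer: 0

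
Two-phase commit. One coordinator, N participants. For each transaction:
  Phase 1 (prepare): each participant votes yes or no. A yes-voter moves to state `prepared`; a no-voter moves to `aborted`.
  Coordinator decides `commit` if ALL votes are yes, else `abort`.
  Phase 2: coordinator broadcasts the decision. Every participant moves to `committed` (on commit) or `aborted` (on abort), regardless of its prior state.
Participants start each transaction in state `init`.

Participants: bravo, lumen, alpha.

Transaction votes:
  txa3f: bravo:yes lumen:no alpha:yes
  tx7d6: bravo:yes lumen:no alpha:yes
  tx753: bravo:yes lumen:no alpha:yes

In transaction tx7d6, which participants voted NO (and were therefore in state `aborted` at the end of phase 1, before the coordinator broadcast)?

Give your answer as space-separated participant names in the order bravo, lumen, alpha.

Txn tx7d6 phase 1: bravo yes -> prepared; lumen no -> aborted; alpha yes -> prepared

Answer: lumen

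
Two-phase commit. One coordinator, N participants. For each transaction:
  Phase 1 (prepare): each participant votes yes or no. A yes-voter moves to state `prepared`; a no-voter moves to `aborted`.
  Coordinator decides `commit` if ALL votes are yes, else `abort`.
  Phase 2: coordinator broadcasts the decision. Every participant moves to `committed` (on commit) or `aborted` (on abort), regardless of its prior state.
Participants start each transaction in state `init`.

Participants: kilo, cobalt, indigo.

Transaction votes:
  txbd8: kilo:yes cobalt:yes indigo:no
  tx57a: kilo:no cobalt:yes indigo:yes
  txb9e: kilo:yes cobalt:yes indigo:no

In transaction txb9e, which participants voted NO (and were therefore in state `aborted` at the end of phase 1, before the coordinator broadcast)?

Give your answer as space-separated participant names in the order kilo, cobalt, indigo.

Txn txb9e phase 1: kilo yes -> prepared; cobalt yes -> prepared; indigo no -> aborted

Answer: indigo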